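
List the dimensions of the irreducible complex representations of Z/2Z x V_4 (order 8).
Dimensions: 1, 1, 1, 1, 1, 1, 1, 1

Solution. There are 8 irreducibles (= number of conjugacy classes). Their dimensions d_i satisfy sum d_i^2 = |G| = 8: 1 + 1 + 1 + 1 + 1 + 1 + 1 + 1 = 8. (For the product with Z/2Z: each of the 2 1-dim characters of Z/2Z tensors with each irrep of V_4, giving 2 copies of each V_4-dimension.)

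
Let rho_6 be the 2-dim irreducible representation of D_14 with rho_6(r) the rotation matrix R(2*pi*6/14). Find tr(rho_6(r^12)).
chi_{rho_6}(r^12) = 2*cos(2*pi*6*12/14) = 2*cos(72*pi/7)

Why: rho_6(r^12) is rotation by angle 2*pi*6*12/14, whose trace is 2*cos(2*pi*6*12/14) = 2*cos(72*pi/7).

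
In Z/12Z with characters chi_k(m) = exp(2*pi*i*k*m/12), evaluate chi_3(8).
chi_3(8) = zeta_12^24 = 1

Explanation: chi_3(8) = zeta_12^(3*8) = zeta_12^24. Since zeta_12^12 = 1, this equals zeta_12^0 = exp(2*pi*i*0/12) = 1.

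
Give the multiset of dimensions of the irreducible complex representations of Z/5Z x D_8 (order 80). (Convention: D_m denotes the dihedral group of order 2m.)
Dimensions: 1, 1, 1, 1, 1, 1, 1, 1, 1, 1, 1, 1, 1, 1, 1, 1, 1, 1, 1, 1, 2, 2, 2, 2, 2, 2, 2, 2, 2, 2, 2, 2, 2, 2, 2

Details: There are 35 irreducibles (= number of conjugacy classes). Their dimensions d_i satisfy sum d_i^2 = |G| = 80: 1 + 1 + 1 + 1 + 1 + 1 + 1 + 1 + 1 + 1 + 1 + 1 + 1 + 1 + 1 + 1 + 1 + 1 + 1 + 1 + 4 + 4 + 4 + 4 + 4 + 4 + 4 + 4 + 4 + 4 + 4 + 4 + 4 + 4 + 4 = 80. (For the product with Z/5Z: each of the 5 1-dim characters of Z/5Z tensors with each irrep of D_8, giving 5 copies of each D_8-dimension.)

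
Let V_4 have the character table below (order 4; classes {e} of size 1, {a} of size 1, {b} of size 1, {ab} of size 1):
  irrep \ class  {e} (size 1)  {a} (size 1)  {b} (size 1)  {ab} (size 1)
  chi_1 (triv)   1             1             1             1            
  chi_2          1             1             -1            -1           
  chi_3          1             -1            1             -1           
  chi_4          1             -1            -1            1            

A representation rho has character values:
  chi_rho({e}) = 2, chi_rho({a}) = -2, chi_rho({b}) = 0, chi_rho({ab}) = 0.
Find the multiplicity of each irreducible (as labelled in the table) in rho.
Multiplicities: chi_1: 0, chi_2: 0, chi_3: 1, chi_4: 1.

Justification: Use <chi_rho, chi> = (1/|G|) sum_C |C| * chi_rho(C) * conj(chi(C)) with |G| = 4 for each irreducible chi in the table:
  <chi_rho, chi_1> = (1/4)[1*(2)*conj(1) + 1*(-2)*conj(1) + 1*(0)*conj(1) + 1*(0)*conj(1)]
      = (1/4)[(2) + (-2) + (0) + (0)] = 0/4 = 0
  <chi_rho, chi_2> = (1/4)[1*(2)*conj(1) + 1*(-2)*conj(1) + 1*(0)*conj(-1) + 1*(0)*conj(-1)]
      = (1/4)[(2) + (-2) + (0) + (0)] = 0/4 = 0
  <chi_rho, chi_3> = (1/4)[1*(2)*conj(1) + 1*(-2)*conj(-1) + 1*(0)*conj(1) + 1*(0)*conj(-1)]
      = (1/4)[(2) + (2) + (0) + (0)] = 4/4 = 1
  <chi_rho, chi_4> = (1/4)[1*(2)*conj(1) + 1*(-2)*conj(-1) + 1*(0)*conj(-1) + 1*(0)*conj(1)]
      = (1/4)[(2) + (2) + (0) + (0)] = 4/4 = 1
Dimension check: dim(rho) = sum (mult * dim) = 0*1 + 0*1 + 1*1 + 1*1 = 2 = chi_rho(e) = 2.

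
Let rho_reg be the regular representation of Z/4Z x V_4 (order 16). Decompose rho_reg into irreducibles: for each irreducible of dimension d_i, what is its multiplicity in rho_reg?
Each irreducible V_i of dimension d_i appears with multiplicity d_i, i.e. rho_reg = (direct sum over all irreducibles V_i) d_i V_i. The irreducible dimensions for Z/4Z x V_4 are 1, 1, 1, 1, 1, 1, 1, 1, 1, 1, 1, 1, 1, 1, 1, 1: 16 irreducibles of dimension 1, each with multiplicity 1. Total dimension 16*1*1 = 16 = |G|.

Proof sketch: General theorem: in the regular representation of a finite group G, each irreducible appears with multiplicity equal to its dimension. Check: dim(rho_reg) = sum d_i^2 = 1 + 1 + 1 + 1 + 1 + 1 + 1 + 1 + 1 + 1 + 1 + 1 + 1 + 1 + 1 + 1 = 16 = |G|.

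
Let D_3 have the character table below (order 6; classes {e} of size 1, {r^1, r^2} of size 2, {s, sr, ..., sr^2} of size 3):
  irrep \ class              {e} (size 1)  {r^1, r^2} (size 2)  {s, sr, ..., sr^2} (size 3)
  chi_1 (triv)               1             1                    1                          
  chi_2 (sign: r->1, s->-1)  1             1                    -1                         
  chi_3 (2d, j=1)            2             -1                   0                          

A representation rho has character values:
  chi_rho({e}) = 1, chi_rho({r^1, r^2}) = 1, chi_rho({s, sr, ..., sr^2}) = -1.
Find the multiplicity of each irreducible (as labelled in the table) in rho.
Multiplicities: chi_1: 0, chi_2: 1, chi_3: 0.

Solution. Use <chi_rho, chi> = (1/|G|) sum_C |C| * chi_rho(C) * conj(chi(C)) with |G| = 6 for each irreducible chi in the table:
  <chi_rho, chi_1> = (1/6)[1*(1)*conj(1) + 2*(1)*conj(1) + 3*(-1)*conj(1)]
      = (1/6)[(1) + (2) + (-3)] = 0/6 = 0
  <chi_rho, chi_2> = (1/6)[1*(1)*conj(1) + 2*(1)*conj(1) + 3*(-1)*conj(-1)]
      = (1/6)[(1) + (2) + (3)] = 6/6 = 1
  <chi_rho, chi_3> = (1/6)[1*(1)*conj(2) + 2*(1)*conj(-1) + 3*(-1)*conj(0)]
      = (1/6)[(2) + (-2) + (0)] = 0/6 = 0
Dimension check: dim(rho) = sum (mult * dim) = 0*1 + 1*1 + 0*2 = 1 = chi_rho(e) = 1.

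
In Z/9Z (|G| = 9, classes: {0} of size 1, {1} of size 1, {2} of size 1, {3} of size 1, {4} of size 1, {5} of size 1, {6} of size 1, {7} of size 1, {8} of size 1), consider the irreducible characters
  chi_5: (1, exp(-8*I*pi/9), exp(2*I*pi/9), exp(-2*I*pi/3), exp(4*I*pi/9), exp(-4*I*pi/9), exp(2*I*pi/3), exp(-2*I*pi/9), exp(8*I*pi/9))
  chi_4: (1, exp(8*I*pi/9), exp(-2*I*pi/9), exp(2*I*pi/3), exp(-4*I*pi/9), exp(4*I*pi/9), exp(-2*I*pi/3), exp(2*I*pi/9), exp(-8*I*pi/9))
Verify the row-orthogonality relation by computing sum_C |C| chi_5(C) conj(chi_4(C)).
Sum = 0; so <chi_5, chi_4> = 0 (distinct irreducibles are orthogonal).

Derivation: Compute term by term over conjugacy classes (|C| * chi_5(C) * conj(chi_4(C))):
  1*(1)*conj(1) + 1*(exp(-8*I*pi/9))*conj(exp(8*I*pi/9)) + 1*(exp(2*I*pi/9))*conj(exp(-2*I*pi/9)) + 1*(exp(-2*I*pi/3))*conj(exp(2*I*pi/3)) + 1*(exp(4*I*pi/9))*conj(exp(-4*I*pi/9)) + 1*(exp(-4*I*pi/9))*conj(exp(4*I*pi/9)) + 1*(exp(2*I*pi/3))*conj(exp(-2*I*pi/3)) + 1*(exp(-2*I*pi/9))*conj(exp(2*I*pi/9)) + 1*(exp(8*I*pi/9))*conj(exp(-8*I*pi/9))
  = (1) + (exp(2*I*pi/9)) + (exp(4*I*pi/9)) + (exp(2*I*pi/3)) + (exp(8*I*pi/9)) + (exp(-8*I*pi/9)) + (exp(-2*I*pi/3)) + (exp(-4*I*pi/9)) + (exp(-2*I*pi/9))
  = 0.
(Exp terms are combined using exp(i*s)*conj(exp(i*t)) = exp(i*(s-t)), and sums of them are collapsed using the identity that for every m > 1 the m distinct m-th roots of unity sum to 0, e.g. 1 + exp(2*I*pi/3) + exp(-2*I*pi/3) = 0.)
Dividing by |G| = 9 gives 0/9 = 0, matching the row-orthogonality relation <chi_5, chi_4> = [chi_5 = chi_4].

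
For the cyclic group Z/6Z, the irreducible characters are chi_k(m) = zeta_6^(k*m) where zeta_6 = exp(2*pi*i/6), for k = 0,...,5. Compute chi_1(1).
chi_1(1) = zeta_6^1 = exp(I*pi/3)

Derivation: chi_1(1) = zeta_6^(1*1) = zeta_6^1. Since zeta_6^6 = 1, this equals zeta_6^1 = exp(2*pi*i*1/6) = exp(I*pi/3).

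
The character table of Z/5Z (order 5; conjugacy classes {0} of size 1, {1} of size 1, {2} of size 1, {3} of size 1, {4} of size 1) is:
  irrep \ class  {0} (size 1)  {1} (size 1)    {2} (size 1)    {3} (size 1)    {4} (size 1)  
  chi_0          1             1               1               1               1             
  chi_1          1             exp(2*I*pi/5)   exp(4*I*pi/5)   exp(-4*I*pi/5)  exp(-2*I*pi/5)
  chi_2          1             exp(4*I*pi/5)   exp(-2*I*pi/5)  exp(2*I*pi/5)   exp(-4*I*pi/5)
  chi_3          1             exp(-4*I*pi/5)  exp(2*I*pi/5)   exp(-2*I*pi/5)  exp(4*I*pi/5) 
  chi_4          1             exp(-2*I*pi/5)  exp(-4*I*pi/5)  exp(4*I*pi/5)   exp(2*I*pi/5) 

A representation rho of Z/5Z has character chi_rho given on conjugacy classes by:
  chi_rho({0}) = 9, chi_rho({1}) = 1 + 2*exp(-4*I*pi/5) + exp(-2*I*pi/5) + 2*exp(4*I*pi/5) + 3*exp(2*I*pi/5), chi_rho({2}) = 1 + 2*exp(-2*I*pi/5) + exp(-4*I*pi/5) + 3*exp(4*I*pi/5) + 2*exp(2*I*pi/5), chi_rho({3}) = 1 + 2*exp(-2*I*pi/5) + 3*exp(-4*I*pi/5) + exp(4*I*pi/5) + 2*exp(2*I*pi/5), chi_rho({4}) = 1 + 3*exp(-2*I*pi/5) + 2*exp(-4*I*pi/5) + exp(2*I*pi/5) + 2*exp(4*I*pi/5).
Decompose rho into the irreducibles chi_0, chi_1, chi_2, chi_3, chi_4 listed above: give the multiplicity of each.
Multiplicities: chi_0: 1, chi_1: 3, chi_2: 2, chi_3: 2, chi_4: 1.

Use <chi_rho, chi> = (1/|G|) sum_C |C| * chi_rho(C) * conj(chi(C)) with |G| = 5 for each irreducible chi in the table:
  <chi_rho, chi_0> = (1/5)[1*(9)*conj(1) + 1*(1 + 2*exp(-4*I*pi/5) + exp(-2*I*pi/5) + 2*exp(4*I*pi/5) + 3*exp(2*I*pi/5))*conj(1) + 1*(1 + 2*exp(-2*I*pi/5) + exp(-4*I*pi/5) + 3*exp(4*I*pi/5) + 2*exp(2*I*pi/5))*conj(1) + 1*(1 + 2*exp(-2*I*pi/5) + 3*exp(-4*I*pi/5) + exp(4*I*pi/5) + 2*exp(2*I*pi/5))*conj(1) + 1*(1 + 3*exp(-2*I*pi/5) + 2*exp(-4*I*pi/5) + exp(2*I*pi/5) + 2*exp(4*I*pi/5))*conj(1)]
      = (1/5)[(9) + (1 + 2*exp(-4*I*pi/5) + exp(-2*I*pi/5) + 2*exp(4*I*pi/5) + 3*exp(2*I*pi/5)) + (1 + 2*exp(-2*I*pi/5) + exp(-4*I*pi/5) + 3*exp(4*I*pi/5) + 2*exp(2*I*pi/5)) + (1 + 2*exp(-2*I*pi/5) + 3*exp(-4*I*pi/5) + exp(4*I*pi/5) + 2*exp(2*I*pi/5)) + (1 + 3*exp(-2*I*pi/5) + 2*exp(-4*I*pi/5) + exp(2*I*pi/5) + 2*exp(4*I*pi/5))] = 5/5 = 1
  <chi_rho, chi_1> = (1/5)[1*(9)*conj(1) + 1*(1 + 2*exp(-4*I*pi/5) + exp(-2*I*pi/5) + 2*exp(4*I*pi/5) + 3*exp(2*I*pi/5))*conj(exp(2*I*pi/5)) + 1*(1 + 2*exp(-2*I*pi/5) + exp(-4*I*pi/5) + 3*exp(4*I*pi/5) + 2*exp(2*I*pi/5))*conj(exp(4*I*pi/5)) + 1*(1 + 2*exp(-2*I*pi/5) + 3*exp(-4*I*pi/5) + exp(4*I*pi/5) + 2*exp(2*I*pi/5))*conj(exp(-4*I*pi/5)) + 1*(1 + 3*exp(-2*I*pi/5) + 2*exp(-4*I*pi/5) + exp(2*I*pi/5) + 2*exp(4*I*pi/5))*conj(exp(-2*I*pi/5))]
      = (1/5)[(9) + (3 + exp(-2*I*pi/5) + exp(-4*I*pi/5) + 2*exp(4*I*pi/5) + 2*exp(2*I*pi/5)) + (3 + 2*exp(-2*I*pi/5) + exp(-4*I*pi/5) + exp(2*I*pi/5) + 2*exp(4*I*pi/5)) + (3 + 2*exp(-4*I*pi/5) + exp(-2*I*pi/5) + exp(4*I*pi/5) + 2*exp(2*I*pi/5)) + (3 + 2*exp(-2*I*pi/5) + 2*exp(-4*I*pi/5) + exp(4*I*pi/5) + exp(2*I*pi/5))] = 15/5 = 3
  <chi_rho, chi_2> = (1/5)[1*(9)*conj(1) + 1*(1 + 2*exp(-4*I*pi/5) + exp(-2*I*pi/5) + 2*exp(4*I*pi/5) + 3*exp(2*I*pi/5))*conj(exp(4*I*pi/5)) + 1*(1 + 2*exp(-2*I*pi/5) + exp(-4*I*pi/5) + 3*exp(4*I*pi/5) + 2*exp(2*I*pi/5))*conj(exp(-2*I*pi/5)) + 1*(1 + 2*exp(-2*I*pi/5) + 3*exp(-4*I*pi/5) + exp(4*I*pi/5) + 2*exp(2*I*pi/5))*conj(exp(2*I*pi/5)) + 1*(1 + 3*exp(-2*I*pi/5) + 2*exp(-4*I*pi/5) + exp(2*I*pi/5) + 2*exp(4*I*pi/5))*conj(exp(-4*I*pi/5))]
      = (1/5)[(9) + (2 + 3*exp(-2*I*pi/5) + exp(-4*I*pi/5) + exp(4*I*pi/5) + 2*exp(2*I*pi/5)) + (2 + 3*exp(-4*I*pi/5) + exp(-2*I*pi/5) + exp(2*I*pi/5) + 2*exp(4*I*pi/5)) + (2 + 2*exp(-4*I*pi/5) + exp(-2*I*pi/5) + exp(2*I*pi/5) + 3*exp(4*I*pi/5)) + (2 + 2*exp(-2*I*pi/5) + exp(-4*I*pi/5) + exp(4*I*pi/5) + 3*exp(2*I*pi/5))] = 10/5 = 2
  <chi_rho, chi_3> = (1/5)[1*(9)*conj(1) + 1*(1 + 2*exp(-4*I*pi/5) + exp(-2*I*pi/5) + 2*exp(4*I*pi/5) + 3*exp(2*I*pi/5))*conj(exp(-4*I*pi/5)) + 1*(1 + 2*exp(-2*I*pi/5) + exp(-4*I*pi/5) + 3*exp(4*I*pi/5) + 2*exp(2*I*pi/5))*conj(exp(2*I*pi/5)) + 1*(1 + 2*exp(-2*I*pi/5) + 3*exp(-4*I*pi/5) + exp(4*I*pi/5) + 2*exp(2*I*pi/5))*conj(exp(-2*I*pi/5)) + 1*(1 + 3*exp(-2*I*pi/5) + 2*exp(-4*I*pi/5) + exp(2*I*pi/5) + 2*exp(4*I*pi/5))*conj(exp(4*I*pi/5))]
      = (1/5)[(9) + (2 + 2*exp(-2*I*pi/5) + 3*exp(-4*I*pi/5) + exp(4*I*pi/5) + exp(2*I*pi/5)) + (2 + 2*exp(-4*I*pi/5) + exp(-2*I*pi/5) + exp(4*I*pi/5) + 3*exp(2*I*pi/5)) + (2 + 3*exp(-2*I*pi/5) + exp(-4*I*pi/5) + exp(2*I*pi/5) + 2*exp(4*I*pi/5)) + (2 + exp(-2*I*pi/5) + exp(-4*I*pi/5) + 3*exp(4*I*pi/5) + 2*exp(2*I*pi/5))] = 10/5 = 2
  <chi_rho, chi_4> = (1/5)[1*(9)*conj(1) + 1*(1 + 2*exp(-4*I*pi/5) + exp(-2*I*pi/5) + 2*exp(4*I*pi/5) + 3*exp(2*I*pi/5))*conj(exp(-2*I*pi/5)) + 1*(1 + 2*exp(-2*I*pi/5) + exp(-4*I*pi/5) + 3*exp(4*I*pi/5) + 2*exp(2*I*pi/5))*conj(exp(-4*I*pi/5)) + 1*(1 + 2*exp(-2*I*pi/5) + 3*exp(-4*I*pi/5) + exp(4*I*pi/5) + 2*exp(2*I*pi/5))*conj(exp(4*I*pi/5)) + 1*(1 + 3*exp(-2*I*pi/5) + 2*exp(-4*I*pi/5) + exp(2*I*pi/5) + 2*exp(4*I*pi/5))*conj(exp(2*I*pi/5))]
      = (1/5)[(9) + (1 + 2*exp(-2*I*pi/5) + 2*exp(-4*I*pi/5) + exp(2*I*pi/5) + 3*exp(4*I*pi/5)) + (1 + 3*exp(-2*I*pi/5) + 2*exp(-4*I*pi/5) + exp(4*I*pi/5) + 2*exp(2*I*pi/5)) + (1 + 2*exp(-2*I*pi/5) + exp(-4*I*pi/5) + 2*exp(4*I*pi/5) + 3*exp(2*I*pi/5)) + (1 + 3*exp(-4*I*pi/5) + exp(-2*I*pi/5) + 2*exp(4*I*pi/5) + 2*exp(2*I*pi/5))] = 5/5 = 1
(Exp terms are combined using exp(i*s)*conj(exp(i*t)) = exp(i*(s-t)), and sums of them are collapsed using the identity that for every m > 1 the m distinct m-th roots of unity sum to 0, e.g. 1 + exp(2*I*pi/3) + exp(-2*I*pi/3) = 0.)
Dimension check: dim(rho) = sum (mult * dim) = 1*1 + 3*1 + 2*1 + 2*1 + 1*1 = 9 = chi_rho(e) = 9.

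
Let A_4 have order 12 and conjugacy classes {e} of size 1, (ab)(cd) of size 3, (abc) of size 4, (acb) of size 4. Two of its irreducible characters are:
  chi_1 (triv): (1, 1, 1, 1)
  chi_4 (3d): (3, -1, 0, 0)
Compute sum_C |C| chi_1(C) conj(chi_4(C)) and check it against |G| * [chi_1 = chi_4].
Sum = 0; so <chi_1, chi_4> = 0 (distinct irreducibles are orthogonal).

Solution. Compute term by term over conjugacy classes (|C| * chi_1(C) * conj(chi_4(C))):
  1*(1)*conj(3) + 3*(1)*conj(-1) + 4*(1)*conj(0) + 4*(1)*conj(0)
  = (3) + (-3) + (0) + (0)
  = 0.
(Exp terms are combined using exp(i*s)*conj(exp(i*t)) = exp(i*(s-t)), and sums of them are collapsed using the identity that for every m > 1 the m distinct m-th roots of unity sum to 0, e.g. 1 + exp(2*I*pi/3) + exp(-2*I*pi/3) = 0.)
Dividing by |G| = 12 gives 0/12 = 0, matching the row-orthogonality relation <chi_1, chi_4> = [chi_1 = chi_4].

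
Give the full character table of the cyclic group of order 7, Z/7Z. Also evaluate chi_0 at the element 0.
Character table of Z/7Z (irreps indexed chi_0,...,chi_6 with chi_k(m) = zeta_7^(k*m), zeta_7 = exp(2*pi*i/7)):
  irrep \ class  {0} (size 1)  {1} (size 1)    {2} (size 1)    {3} (size 1)    {4} (size 1)    {5} (size 1)    {6} (size 1)  
  chi_0          1             1               1               1               1               1               1             
  chi_1          1             exp(2*I*pi/7)   exp(4*I*pi/7)   exp(6*I*pi/7)   exp(-6*I*pi/7)  exp(-4*I*pi/7)  exp(-2*I*pi/7)
  chi_2          1             exp(4*I*pi/7)   exp(-6*I*pi/7)  exp(-2*I*pi/7)  exp(2*I*pi/7)   exp(6*I*pi/7)   exp(-4*I*pi/7)
  chi_3          1             exp(6*I*pi/7)   exp(-2*I*pi/7)  exp(4*I*pi/7)   exp(-4*I*pi/7)  exp(2*I*pi/7)   exp(-6*I*pi/7)
  chi_4          1             exp(-6*I*pi/7)  exp(2*I*pi/7)   exp(-4*I*pi/7)  exp(4*I*pi/7)   exp(-2*I*pi/7)  exp(6*I*pi/7) 
  chi_5          1             exp(-4*I*pi/7)  exp(6*I*pi/7)   exp(2*I*pi/7)   exp(-2*I*pi/7)  exp(-6*I*pi/7)  exp(4*I*pi/7) 
  chi_6          1             exp(-2*I*pi/7)  exp(-4*I*pi/7)  exp(-6*I*pi/7)  exp(6*I*pi/7)   exp(4*I*pi/7)   exp(2*I*pi/7) 

Spot check: chi_0(0) = zeta_7^(0*0) = zeta_7^0 = 1.

Solution. Z/7Z is abelian, so all 7 irreducible complex representations are 1-dimensional. They are given by chi_k(m) = zeta_7^(k*m) for k = 0,...,6. Row orthogonality: sum_m chi_k(m) conj(chi_l(m)) = 7 * [k = l].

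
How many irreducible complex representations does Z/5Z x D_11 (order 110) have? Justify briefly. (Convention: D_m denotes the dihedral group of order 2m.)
35

The number of irreducible complex representations of a finite group equals its number of conjugacy classes. For a direct product, #classes(G x H) = #classes(G) * #classes(H). Z/5Z has 5 classes (abelian), D_11 has 7 classes, so 5 * 7 = 35, so Z/5Z x D_11 (order 110) has exactly 35 irreducible complex representations.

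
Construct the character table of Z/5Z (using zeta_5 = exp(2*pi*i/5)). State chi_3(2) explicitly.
Character table of Z/5Z (irreps indexed chi_0,...,chi_4 with chi_k(m) = zeta_5^(k*m), zeta_5 = exp(2*pi*i/5)):
  irrep \ class  {0} (size 1)  {1} (size 1)    {2} (size 1)    {3} (size 1)    {4} (size 1)  
  chi_0          1             1               1               1               1             
  chi_1          1             exp(2*I*pi/5)   exp(4*I*pi/5)   exp(-4*I*pi/5)  exp(-2*I*pi/5)
  chi_2          1             exp(4*I*pi/5)   exp(-2*I*pi/5)  exp(2*I*pi/5)   exp(-4*I*pi/5)
  chi_3          1             exp(-4*I*pi/5)  exp(2*I*pi/5)   exp(-2*I*pi/5)  exp(4*I*pi/5) 
  chi_4          1             exp(-2*I*pi/5)  exp(-4*I*pi/5)  exp(4*I*pi/5)   exp(2*I*pi/5) 

Spot check: chi_3(2) = zeta_5^(3*2) = zeta_5^6 = exp(2*I*pi/5).

Z/5Z is abelian, so all 5 irreducible complex representations are 1-dimensional. They are given by chi_k(m) = zeta_5^(k*m) for k = 0,...,4. Row orthogonality: sum_m chi_k(m) conj(chi_l(m)) = 5 * [k = l].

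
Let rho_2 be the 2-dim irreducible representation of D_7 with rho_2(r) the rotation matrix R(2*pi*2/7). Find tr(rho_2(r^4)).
chi_{rho_2}(r^4) = 2*cos(2*pi*2*4/7) = 2*cos(16*pi/7)

Reasoning: rho_2(r^4) is rotation by angle 2*pi*2*4/7, whose trace is 2*cos(2*pi*2*4/7) = 2*cos(16*pi/7).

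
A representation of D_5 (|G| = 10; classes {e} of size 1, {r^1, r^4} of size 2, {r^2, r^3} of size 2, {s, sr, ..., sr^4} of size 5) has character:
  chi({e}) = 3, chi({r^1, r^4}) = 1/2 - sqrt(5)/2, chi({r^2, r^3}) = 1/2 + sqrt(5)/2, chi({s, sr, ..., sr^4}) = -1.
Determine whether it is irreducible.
Not irreducible (reducible): <chi, chi> = 2 > 1.

Reasoning: <chi, chi> = (1/|G|) sum_C |C| * |chi(C)|^2 = (1/10)[1*|3|^2 + 2*|1/2 - sqrt(5)/2|^2 + 2*|1/2 + sqrt(5)/2|^2 + 5*|-1|^2]
  = (1/10)[(9) + (3 - sqrt(5)) + (sqrt(5) + 3) + (5)] = 20/10 = 2.
A character is irreducible iff <chi, chi> = 1, so this representation is reducible.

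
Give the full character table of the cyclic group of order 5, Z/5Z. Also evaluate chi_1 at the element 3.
Character table of Z/5Z (irreps indexed chi_0,...,chi_4 with chi_k(m) = zeta_5^(k*m), zeta_5 = exp(2*pi*i/5)):
  irrep \ class  {0} (size 1)  {1} (size 1)    {2} (size 1)    {3} (size 1)    {4} (size 1)  
  chi_0          1             1               1               1               1             
  chi_1          1             exp(2*I*pi/5)   exp(4*I*pi/5)   exp(-4*I*pi/5)  exp(-2*I*pi/5)
  chi_2          1             exp(4*I*pi/5)   exp(-2*I*pi/5)  exp(2*I*pi/5)   exp(-4*I*pi/5)
  chi_3          1             exp(-4*I*pi/5)  exp(2*I*pi/5)   exp(-2*I*pi/5)  exp(4*I*pi/5) 
  chi_4          1             exp(-2*I*pi/5)  exp(-4*I*pi/5)  exp(4*I*pi/5)   exp(2*I*pi/5) 

Spot check: chi_1(3) = zeta_5^(1*3) = zeta_5^3 = exp(-4*I*pi/5).

Why: Z/5Z is abelian, so all 5 irreducible complex representations are 1-dimensional. They are given by chi_k(m) = zeta_5^(k*m) for k = 0,...,4. Row orthogonality: sum_m chi_k(m) conj(chi_l(m)) = 5 * [k = l].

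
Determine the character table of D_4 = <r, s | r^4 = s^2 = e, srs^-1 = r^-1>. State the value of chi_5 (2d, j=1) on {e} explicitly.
Conjugacy classes: {e} of size 1, {r^2} of size 1, {r^1, r^3} of size 2, {s, sr^2, ...} of size 2, {sr, sr^3, ...} of size 2.
Character table:
  irrep \ class              {e} (size 1)  {r^2} (size 1)  {r^1, r^3} (size 2)  {s, sr^2, ...} (size 2)  {sr, sr^3, ...} (size 2)
  chi_1 (triv)               1             1               1                    1                        1                       
  chi_2 (sign: r->1, s->-1)  1             1               1                    -1                       -1                      
  chi_3 (r->-1, s->1)        1             1               -1                   1                        -1                      
  chi_4 (r->-1, s->-1)       1             1               -1                   -1                       1                       
  chi_5 (2d, j=1)            2             -2              0                    0                        0                       

Spot check: chi_5 (2d, j=1) on {e} = 2.

Why: D_4 has order 2*4 = 8 with 5 conjugacy classes, hence 5 irreducibles. Sum of squared dims 1 + 1 + 1 + 1 + 4 = 8 = |G|. Linear characters come from the abelianisation; the 2-dimensional irreps have character r^k -> 2*cos(2*pi*j*k/4), reflections -> 0.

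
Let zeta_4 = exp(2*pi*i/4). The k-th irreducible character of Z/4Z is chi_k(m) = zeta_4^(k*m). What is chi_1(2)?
chi_1(2) = zeta_4^2 = -1

Working: chi_1(2) = zeta_4^(1*2) = zeta_4^2. Since zeta_4^4 = 1, this equals zeta_4^2 = exp(2*pi*i*2/4) = -1.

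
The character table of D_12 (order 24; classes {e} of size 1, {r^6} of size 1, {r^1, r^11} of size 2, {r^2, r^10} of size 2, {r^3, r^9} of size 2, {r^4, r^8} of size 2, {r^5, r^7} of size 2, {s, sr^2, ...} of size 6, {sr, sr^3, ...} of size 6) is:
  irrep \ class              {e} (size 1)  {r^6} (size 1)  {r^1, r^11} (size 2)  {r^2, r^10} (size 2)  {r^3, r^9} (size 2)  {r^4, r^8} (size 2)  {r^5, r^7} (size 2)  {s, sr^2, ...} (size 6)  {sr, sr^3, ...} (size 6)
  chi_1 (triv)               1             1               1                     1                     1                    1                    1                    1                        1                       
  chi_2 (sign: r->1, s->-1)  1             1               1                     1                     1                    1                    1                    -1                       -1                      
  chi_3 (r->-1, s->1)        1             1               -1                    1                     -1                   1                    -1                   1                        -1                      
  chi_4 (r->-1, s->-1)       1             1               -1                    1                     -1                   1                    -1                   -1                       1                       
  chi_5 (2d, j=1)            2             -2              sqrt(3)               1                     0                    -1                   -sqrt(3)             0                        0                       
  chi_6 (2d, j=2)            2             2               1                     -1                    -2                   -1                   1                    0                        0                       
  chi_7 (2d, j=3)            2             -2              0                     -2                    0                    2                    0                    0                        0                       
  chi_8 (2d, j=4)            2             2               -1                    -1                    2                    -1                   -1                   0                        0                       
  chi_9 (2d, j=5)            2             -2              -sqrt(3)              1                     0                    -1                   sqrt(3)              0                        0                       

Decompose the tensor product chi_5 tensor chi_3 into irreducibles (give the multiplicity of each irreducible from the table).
chi_5 tensor chi_3 = chi_9 (all other irreducibles have multiplicity 0).

Explanation: The character of a tensor product is the pointwise product (chi_5 * chi_3)(C) = chi_5(C) * chi_3(C):
  {e}: (2)*(1), {r^6}: (-2)*(1), {r^1, r^11}: (sqrt(3))*(-1), {r^2, r^10}: (1)*(1), {r^3, r^9}: (0)*(-1), {r^4, r^8}: (-1)*(1), {r^5, r^7}: (-sqrt(3))*(-1), {s, sr^2, ...}: (0)*(1), {sr, sr^3, ...}: (0)*(-1)
so (chi_5 * chi_3) takes values
  {e} -> 2, {r^6} -> -2, {r^1, r^11} -> -sqrt(3), {r^2, r^10} -> 1, {r^3, r^9} -> 0, {r^4, r^8} -> -1, {r^5, r^7} -> sqrt(3), {s, sr^2, ...} -> 0, {sr, sr^3, ...} -> 0.
Now take the inner product of this character with each irreducible chi from the table, <chi_5*chi_3, chi> = (1/24) sum_C |C| (chi_5*chi_3)(C) conj(chi(C)):
  <chi_5*chi_3, chi_1> = (1/24)[1*(2)*conj(1) + 1*(-2)*conj(1) + 2*(-sqrt(3))*conj(1) + 2*(1)*conj(1) + 2*(0)*conj(1) + 2*(-1)*conj(1) + 2*(sqrt(3))*conj(1) + 6*(0)*conj(1) + 6*(0)*conj(1)]
      = (1/24)[(2) + (-2) + (-2*sqrt(3)) + (2) + (0) + (-2) + (2*sqrt(3)) + (0) + (0)] = 0/24 = 0
  <chi_5*chi_3, chi_2> = (1/24)[1*(2)*conj(1) + 1*(-2)*conj(1) + 2*(-sqrt(3))*conj(1) + 2*(1)*conj(1) + 2*(0)*conj(1) + 2*(-1)*conj(1) + 2*(sqrt(3))*conj(1) + 6*(0)*conj(-1) + 6*(0)*conj(-1)]
      = (1/24)[(2) + (-2) + (-2*sqrt(3)) + (2) + (0) + (-2) + (2*sqrt(3)) + (0) + (0)] = 0/24 = 0
  <chi_5*chi_3, chi_3> = (1/24)[1*(2)*conj(1) + 1*(-2)*conj(1) + 2*(-sqrt(3))*conj(-1) + 2*(1)*conj(1) + 2*(0)*conj(-1) + 2*(-1)*conj(1) + 2*(sqrt(3))*conj(-1) + 6*(0)*conj(1) + 6*(0)*conj(-1)]
      = (1/24)[(2) + (-2) + (2*sqrt(3)) + (2) + (0) + (-2) + (-2*sqrt(3)) + (0) + (0)] = 0/24 = 0
  <chi_5*chi_3, chi_4> = (1/24)[1*(2)*conj(1) + 1*(-2)*conj(1) + 2*(-sqrt(3))*conj(-1) + 2*(1)*conj(1) + 2*(0)*conj(-1) + 2*(-1)*conj(1) + 2*(sqrt(3))*conj(-1) + 6*(0)*conj(-1) + 6*(0)*conj(1)]
      = (1/24)[(2) + (-2) + (2*sqrt(3)) + (2) + (0) + (-2) + (-2*sqrt(3)) + (0) + (0)] = 0/24 = 0
  <chi_5*chi_3, chi_5> = (1/24)[1*(2)*conj(2) + 1*(-2)*conj(-2) + 2*(-sqrt(3))*conj(sqrt(3)) + 2*(1)*conj(1) + 2*(0)*conj(0) + 2*(-1)*conj(-1) + 2*(sqrt(3))*conj(-sqrt(3)) + 6*(0)*conj(0) + 6*(0)*conj(0)]
      = (1/24)[(4) + (4) + (-6) + (2) + (0) + (2) + (-6) + (0) + (0)] = 0/24 = 0
  <chi_5*chi_3, chi_6> = (1/24)[1*(2)*conj(2) + 1*(-2)*conj(2) + 2*(-sqrt(3))*conj(1) + 2*(1)*conj(-1) + 2*(0)*conj(-2) + 2*(-1)*conj(-1) + 2*(sqrt(3))*conj(1) + 6*(0)*conj(0) + 6*(0)*conj(0)]
      = (1/24)[(4) + (-4) + (-2*sqrt(3)) + (-2) + (0) + (2) + (2*sqrt(3)) + (0) + (0)] = 0/24 = 0
  <chi_5*chi_3, chi_7> = (1/24)[1*(2)*conj(2) + 1*(-2)*conj(-2) + 2*(-sqrt(3))*conj(0) + 2*(1)*conj(-2) + 2*(0)*conj(0) + 2*(-1)*conj(2) + 2*(sqrt(3))*conj(0) + 6*(0)*conj(0) + 6*(0)*conj(0)]
      = (1/24)[(4) + (4) + (0) + (-4) + (0) + (-4) + (0) + (0) + (0)] = 0/24 = 0
  <chi_5*chi_3, chi_8> = (1/24)[1*(2)*conj(2) + 1*(-2)*conj(2) + 2*(-sqrt(3))*conj(-1) + 2*(1)*conj(-1) + 2*(0)*conj(2) + 2*(-1)*conj(-1) + 2*(sqrt(3))*conj(-1) + 6*(0)*conj(0) + 6*(0)*conj(0)]
      = (1/24)[(4) + (-4) + (2*sqrt(3)) + (-2) + (0) + (2) + (-2*sqrt(3)) + (0) + (0)] = 0/24 = 0
  <chi_5*chi_3, chi_9> = (1/24)[1*(2)*conj(2) + 1*(-2)*conj(-2) + 2*(-sqrt(3))*conj(-sqrt(3)) + 2*(1)*conj(1) + 2*(0)*conj(0) + 2*(-1)*conj(-1) + 2*(sqrt(3))*conj(sqrt(3)) + 6*(0)*conj(0) + 6*(0)*conj(0)]
      = (1/24)[(4) + (4) + (6) + (2) + (0) + (2) + (6) + (0) + (0)] = 24/24 = 1
Hence the multiplicities are chi_9: 1. Dimension check: dim(chi_5)*dim(chi_3) = 2*1 = 2 and sum (mult * dim) = 1*2 = 2.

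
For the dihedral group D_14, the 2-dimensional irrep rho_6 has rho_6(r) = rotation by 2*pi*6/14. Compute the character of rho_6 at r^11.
chi_{rho_6}(r^11) = 2*cos(2*pi*6*11/14) = -2*cos(3*pi/7)

Derivation: rho_6(r^11) is rotation by angle 2*pi*6*11/14, whose trace is 2*cos(2*pi*6*11/14) = -2*cos(3*pi/7).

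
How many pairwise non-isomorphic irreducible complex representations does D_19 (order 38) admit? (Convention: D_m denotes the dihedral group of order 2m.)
11

The number of irreducible complex representations of a finite group equals its number of conjugacy classes. D_19 has 11 conjugacy classes ((n+3)/2 for n odd), so D_19 (order 38) has exactly 11 irreducible complex representations.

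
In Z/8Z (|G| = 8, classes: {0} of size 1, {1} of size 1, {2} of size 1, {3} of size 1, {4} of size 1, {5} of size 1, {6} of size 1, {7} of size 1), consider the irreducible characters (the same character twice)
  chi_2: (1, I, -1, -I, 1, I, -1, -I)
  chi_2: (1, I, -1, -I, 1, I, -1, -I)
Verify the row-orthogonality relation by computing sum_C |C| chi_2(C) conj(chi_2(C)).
Sum = 8 = |G| = 8; so <chi_2, chi_2> = 1 (norm-1 confirms irreducibility).

Details: Compute term by term over conjugacy classes (|C| * chi_2(C) * conj(chi_2(C))):
  1*(1)*conj(1) + 1*(I)*conj(I) + 1*(-1)*conj(-1) + 1*(-I)*conj(-I) + 1*(1)*conj(1) + 1*(I)*conj(I) + 1*(-1)*conj(-1) + 1*(-I)*conj(-I)
  = (1) + (1) + (1) + (1) + (1) + (1) + (1) + (1)
  = 8.
(Exp terms are combined using exp(i*s)*conj(exp(i*t)) = exp(i*(s-t)), and sums of them are collapsed using the identity that for every m > 1 the m distinct m-th roots of unity sum to 0, e.g. 1 + exp(2*I*pi/3) + exp(-2*I*pi/3) = 0.)
Dividing by |G| = 8 gives 8/8 = 1, matching the row-orthogonality relation <chi_2, chi_2> = [chi_2 = chi_2].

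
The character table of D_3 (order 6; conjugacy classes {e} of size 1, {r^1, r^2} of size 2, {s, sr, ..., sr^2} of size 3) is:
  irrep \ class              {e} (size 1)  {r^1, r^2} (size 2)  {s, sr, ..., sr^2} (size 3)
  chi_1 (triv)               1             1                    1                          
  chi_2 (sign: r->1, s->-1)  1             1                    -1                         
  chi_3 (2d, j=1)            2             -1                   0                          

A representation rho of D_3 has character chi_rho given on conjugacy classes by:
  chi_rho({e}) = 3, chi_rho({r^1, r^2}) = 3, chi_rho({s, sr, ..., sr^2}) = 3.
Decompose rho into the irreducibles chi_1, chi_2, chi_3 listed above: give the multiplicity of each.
Multiplicities: chi_1: 3, chi_2: 0, chi_3: 0.

Proof sketch: Use <chi_rho, chi> = (1/|G|) sum_C |C| * chi_rho(C) * conj(chi(C)) with |G| = 6 for each irreducible chi in the table:
  <chi_rho, chi_1> = (1/6)[1*(3)*conj(1) + 2*(3)*conj(1) + 3*(3)*conj(1)]
      = (1/6)[(3) + (6) + (9)] = 18/6 = 3
  <chi_rho, chi_2> = (1/6)[1*(3)*conj(1) + 2*(3)*conj(1) + 3*(3)*conj(-1)]
      = (1/6)[(3) + (6) + (-9)] = 0/6 = 0
  <chi_rho, chi_3> = (1/6)[1*(3)*conj(2) + 2*(3)*conj(-1) + 3*(3)*conj(0)]
      = (1/6)[(6) + (-6) + (0)] = 0/6 = 0
Dimension check: dim(rho) = sum (mult * dim) = 3*1 + 0*1 + 0*2 = 3 = chi_rho(e) = 3.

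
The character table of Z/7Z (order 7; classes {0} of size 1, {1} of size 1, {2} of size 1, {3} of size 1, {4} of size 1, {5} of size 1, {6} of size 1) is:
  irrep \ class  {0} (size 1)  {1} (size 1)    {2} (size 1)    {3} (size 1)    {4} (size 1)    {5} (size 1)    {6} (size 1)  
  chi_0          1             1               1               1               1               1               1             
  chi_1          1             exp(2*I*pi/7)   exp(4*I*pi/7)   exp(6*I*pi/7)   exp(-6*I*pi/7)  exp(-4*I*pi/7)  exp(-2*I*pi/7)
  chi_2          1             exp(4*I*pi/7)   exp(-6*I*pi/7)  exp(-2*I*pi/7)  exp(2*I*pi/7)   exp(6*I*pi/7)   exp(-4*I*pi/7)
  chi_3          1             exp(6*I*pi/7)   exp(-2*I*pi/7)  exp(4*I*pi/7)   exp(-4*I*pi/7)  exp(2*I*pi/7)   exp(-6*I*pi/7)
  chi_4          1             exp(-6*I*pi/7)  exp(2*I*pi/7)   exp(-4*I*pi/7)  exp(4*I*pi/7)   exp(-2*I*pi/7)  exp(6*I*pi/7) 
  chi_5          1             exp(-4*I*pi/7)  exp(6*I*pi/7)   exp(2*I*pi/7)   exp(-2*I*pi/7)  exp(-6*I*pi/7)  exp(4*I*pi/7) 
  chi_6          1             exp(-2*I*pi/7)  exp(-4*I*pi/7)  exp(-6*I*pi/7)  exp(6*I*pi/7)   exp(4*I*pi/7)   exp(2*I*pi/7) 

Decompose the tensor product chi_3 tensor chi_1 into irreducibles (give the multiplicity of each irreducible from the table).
chi_3 tensor chi_1 = chi_4 (all other irreducibles have multiplicity 0).

Justification: The character of a tensor product is the pointwise product (chi_3 * chi_1)(C) = chi_3(C) * chi_1(C):
  {0}: (1)*(1), {1}: (exp(6*I*pi/7))*(exp(2*I*pi/7)), {2}: (exp(-2*I*pi/7))*(exp(4*I*pi/7)), {3}: (exp(4*I*pi/7))*(exp(6*I*pi/7)), {4}: (exp(-4*I*pi/7))*(exp(-6*I*pi/7)), {5}: (exp(2*I*pi/7))*(exp(-4*I*pi/7)), {6}: (exp(-6*I*pi/7))*(exp(-2*I*pi/7))
so (chi_3 * chi_1) takes values
  {0} -> 1, {1} -> exp(-6*I*pi/7), {2} -> exp(2*I*pi/7), {3} -> exp(-4*I*pi/7), {4} -> exp(4*I*pi/7), {5} -> exp(-2*I*pi/7), {6} -> exp(6*I*pi/7).
Now take the inner product of this character with each irreducible chi from the table, <chi_3*chi_1, chi> = (1/7) sum_C |C| (chi_3*chi_1)(C) conj(chi(C)):
  <chi_3*chi_1, chi_0> = (1/7)[1*(1)*conj(1) + 1*(exp(-6*I*pi/7))*conj(1) + 1*(exp(2*I*pi/7))*conj(1) + 1*(exp(-4*I*pi/7))*conj(1) + 1*(exp(4*I*pi/7))*conj(1) + 1*(exp(-2*I*pi/7))*conj(1) + 1*(exp(6*I*pi/7))*conj(1)]
      = (1/7)[(1) + (exp(-6*I*pi/7)) + (exp(2*I*pi/7)) + (exp(-4*I*pi/7)) + (exp(4*I*pi/7)) + (exp(-2*I*pi/7)) + (exp(6*I*pi/7))] = 0/7 = 0
  <chi_3*chi_1, chi_1> = (1/7)[1*(1)*conj(1) + 1*(exp(-6*I*pi/7))*conj(exp(2*I*pi/7)) + 1*(exp(2*I*pi/7))*conj(exp(4*I*pi/7)) + 1*(exp(-4*I*pi/7))*conj(exp(6*I*pi/7)) + 1*(exp(4*I*pi/7))*conj(exp(-6*I*pi/7)) + 1*(exp(-2*I*pi/7))*conj(exp(-4*I*pi/7)) + 1*(exp(6*I*pi/7))*conj(exp(-2*I*pi/7))]
      = (1/7)[(1) + (exp(6*I*pi/7)) + (exp(-2*I*pi/7)) + (exp(4*I*pi/7)) + (exp(-4*I*pi/7)) + (exp(2*I*pi/7)) + (exp(-6*I*pi/7))] = 0/7 = 0
  <chi_3*chi_1, chi_2> = (1/7)[1*(1)*conj(1) + 1*(exp(-6*I*pi/7))*conj(exp(4*I*pi/7)) + 1*(exp(2*I*pi/7))*conj(exp(-6*I*pi/7)) + 1*(exp(-4*I*pi/7))*conj(exp(-2*I*pi/7)) + 1*(exp(4*I*pi/7))*conj(exp(2*I*pi/7)) + 1*(exp(-2*I*pi/7))*conj(exp(6*I*pi/7)) + 1*(exp(6*I*pi/7))*conj(exp(-4*I*pi/7))]
      = (1/7)[(1) + (exp(4*I*pi/7)) + (exp(-6*I*pi/7)) + (exp(-2*I*pi/7)) + (exp(2*I*pi/7)) + (exp(6*I*pi/7)) + (exp(-4*I*pi/7))] = 0/7 = 0
  <chi_3*chi_1, chi_3> = (1/7)[1*(1)*conj(1) + 1*(exp(-6*I*pi/7))*conj(exp(6*I*pi/7)) + 1*(exp(2*I*pi/7))*conj(exp(-2*I*pi/7)) + 1*(exp(-4*I*pi/7))*conj(exp(4*I*pi/7)) + 1*(exp(4*I*pi/7))*conj(exp(-4*I*pi/7)) + 1*(exp(-2*I*pi/7))*conj(exp(2*I*pi/7)) + 1*(exp(6*I*pi/7))*conj(exp(-6*I*pi/7))]
      = (1/7)[(1) + (exp(2*I*pi/7)) + (exp(4*I*pi/7)) + (exp(6*I*pi/7)) + (exp(-6*I*pi/7)) + (exp(-4*I*pi/7)) + (exp(-2*I*pi/7))] = 0/7 = 0
  <chi_3*chi_1, chi_4> = (1/7)[1*(1)*conj(1) + 1*(exp(-6*I*pi/7))*conj(exp(-6*I*pi/7)) + 1*(exp(2*I*pi/7))*conj(exp(2*I*pi/7)) + 1*(exp(-4*I*pi/7))*conj(exp(-4*I*pi/7)) + 1*(exp(4*I*pi/7))*conj(exp(4*I*pi/7)) + 1*(exp(-2*I*pi/7))*conj(exp(-2*I*pi/7)) + 1*(exp(6*I*pi/7))*conj(exp(6*I*pi/7))]
      = (1/7)[(1) + (1) + (1) + (1) + (1) + (1) + (1)] = 7/7 = 1
  <chi_3*chi_1, chi_5> = (1/7)[1*(1)*conj(1) + 1*(exp(-6*I*pi/7))*conj(exp(-4*I*pi/7)) + 1*(exp(2*I*pi/7))*conj(exp(6*I*pi/7)) + 1*(exp(-4*I*pi/7))*conj(exp(2*I*pi/7)) + 1*(exp(4*I*pi/7))*conj(exp(-2*I*pi/7)) + 1*(exp(-2*I*pi/7))*conj(exp(-6*I*pi/7)) + 1*(exp(6*I*pi/7))*conj(exp(4*I*pi/7))]
      = (1/7)[(1) + (exp(-2*I*pi/7)) + (exp(-4*I*pi/7)) + (exp(-6*I*pi/7)) + (exp(6*I*pi/7)) + (exp(4*I*pi/7)) + (exp(2*I*pi/7))] = 0/7 = 0
  <chi_3*chi_1, chi_6> = (1/7)[1*(1)*conj(1) + 1*(exp(-6*I*pi/7))*conj(exp(-2*I*pi/7)) + 1*(exp(2*I*pi/7))*conj(exp(-4*I*pi/7)) + 1*(exp(-4*I*pi/7))*conj(exp(-6*I*pi/7)) + 1*(exp(4*I*pi/7))*conj(exp(6*I*pi/7)) + 1*(exp(-2*I*pi/7))*conj(exp(4*I*pi/7)) + 1*(exp(6*I*pi/7))*conj(exp(2*I*pi/7))]
      = (1/7)[(1) + (exp(-4*I*pi/7)) + (exp(6*I*pi/7)) + (exp(2*I*pi/7)) + (exp(-2*I*pi/7)) + (exp(-6*I*pi/7)) + (exp(4*I*pi/7))] = 0/7 = 0
(Exp terms are combined using exp(i*s)*conj(exp(i*t)) = exp(i*(s-t)), and sums of them are collapsed using the identity that for every m > 1 the m distinct m-th roots of unity sum to 0, e.g. 1 + exp(2*I*pi/3) + exp(-2*I*pi/3) = 0.)
Hence the multiplicities are chi_4: 1. Dimension check: dim(chi_3)*dim(chi_1) = 1*1 = 1 and sum (mult * dim) = 1*1 = 1.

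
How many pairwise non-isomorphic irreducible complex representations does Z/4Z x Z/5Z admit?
20

Details: The number of irreducible complex representations of a finite group equals its number of conjugacy classes. Z/4Z x Z/5Z is abelian of order 20, so every element is its own conjugacy class: 20 classes, so Z/4Z x Z/5Z (order 20) has exactly 20 irreducible complex representations.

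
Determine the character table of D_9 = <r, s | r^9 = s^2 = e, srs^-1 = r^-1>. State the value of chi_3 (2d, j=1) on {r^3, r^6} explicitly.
Conjugacy classes: {e} of size 1, {r^1, r^8} of size 2, {r^2, r^7} of size 2, {r^3, r^6} of size 2, {r^4, r^5} of size 2, {s, sr, ..., sr^8} of size 9.
Character table:
  irrep \ class              {e} (size 1)  {r^1, r^8} (size 2)  {r^2, r^7} (size 2)  {r^3, r^6} (size 2)  {r^4, r^5} (size 2)  {s, sr, ..., sr^8} (size 9)
  chi_1 (triv)               1             1                    1                    1                    1                    1                          
  chi_2 (sign: r->1, s->-1)  1             1                    1                    1                    1                    -1                         
  chi_3 (2d, j=1)            2             2*cos(2*pi/9)        2*cos(4*pi/9)        -1                   -2*cos(pi/9)         0                          
  chi_4 (2d, j=2)            2             2*cos(4*pi/9)        -2*cos(pi/9)         -1                   2*cos(2*pi/9)        0                          
  chi_5 (2d, j=3)            2             -1                   -1                   2                    -1                   0                          
  chi_6 (2d, j=4)            2             -2*cos(pi/9)         2*cos(2*pi/9)        -1                   2*cos(4*pi/9)        0                          

Spot check: chi_3 (2d, j=1) on {r^3, r^6} = -1.

Solution. D_9 has order 2*9 = 18 with 6 conjugacy classes, hence 6 irreducibles. Sum of squared dims 1 + 1 + 4 + 4 + 4 + 4 = 18 = |G|. Linear characters come from the abelianisation; the 2-dimensional irreps have character r^k -> 2*cos(2*pi*j*k/9), reflections -> 0.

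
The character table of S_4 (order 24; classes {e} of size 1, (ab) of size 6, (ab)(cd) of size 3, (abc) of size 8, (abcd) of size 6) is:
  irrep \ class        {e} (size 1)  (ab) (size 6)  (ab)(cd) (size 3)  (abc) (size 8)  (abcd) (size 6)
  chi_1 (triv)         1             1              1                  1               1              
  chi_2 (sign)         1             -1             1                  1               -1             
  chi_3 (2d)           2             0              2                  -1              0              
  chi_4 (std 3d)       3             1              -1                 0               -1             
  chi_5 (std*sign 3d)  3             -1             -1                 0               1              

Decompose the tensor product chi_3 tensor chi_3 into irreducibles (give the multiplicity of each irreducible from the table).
chi_3 tensor chi_3 = chi_1 + chi_2 + chi_3 (all other irreducibles have multiplicity 0).

The character of a tensor product is the pointwise product (chi_3 * chi_3)(C) = chi_3(C) * chi_3(C):
  {e}: (2)*(2), (ab): (0)*(0), (ab)(cd): (2)*(2), (abc): (-1)*(-1), (abcd): (0)*(0)
so (chi_3 * chi_3) takes values
  {e} -> 4, (ab) -> 0, (ab)(cd) -> 4, (abc) -> 1, (abcd) -> 0.
Now take the inner product of this character with each irreducible chi from the table, <chi_3*chi_3, chi> = (1/24) sum_C |C| (chi_3*chi_3)(C) conj(chi(C)):
  <chi_3*chi_3, chi_1> = (1/24)[1*(4)*conj(1) + 6*(0)*conj(1) + 3*(4)*conj(1) + 8*(1)*conj(1) + 6*(0)*conj(1)]
      = (1/24)[(4) + (0) + (12) + (8) + (0)] = 24/24 = 1
  <chi_3*chi_3, chi_2> = (1/24)[1*(4)*conj(1) + 6*(0)*conj(-1) + 3*(4)*conj(1) + 8*(1)*conj(1) + 6*(0)*conj(-1)]
      = (1/24)[(4) + (0) + (12) + (8) + (0)] = 24/24 = 1
  <chi_3*chi_3, chi_3> = (1/24)[1*(4)*conj(2) + 6*(0)*conj(0) + 3*(4)*conj(2) + 8*(1)*conj(-1) + 6*(0)*conj(0)]
      = (1/24)[(8) + (0) + (24) + (-8) + (0)] = 24/24 = 1
  <chi_3*chi_3, chi_4> = (1/24)[1*(4)*conj(3) + 6*(0)*conj(1) + 3*(4)*conj(-1) + 8*(1)*conj(0) + 6*(0)*conj(-1)]
      = (1/24)[(12) + (0) + (-12) + (0) + (0)] = 0/24 = 0
  <chi_3*chi_3, chi_5> = (1/24)[1*(4)*conj(3) + 6*(0)*conj(-1) + 3*(4)*conj(-1) + 8*(1)*conj(0) + 6*(0)*conj(1)]
      = (1/24)[(12) + (0) + (-12) + (0) + (0)] = 0/24 = 0
Hence the multiplicities are chi_1: 1, chi_2: 1, chi_3: 1. Dimension check: dim(chi_3)*dim(chi_3) = 2*2 = 4 and sum (mult * dim) = 1*1 + 1*1 + 1*2 = 4.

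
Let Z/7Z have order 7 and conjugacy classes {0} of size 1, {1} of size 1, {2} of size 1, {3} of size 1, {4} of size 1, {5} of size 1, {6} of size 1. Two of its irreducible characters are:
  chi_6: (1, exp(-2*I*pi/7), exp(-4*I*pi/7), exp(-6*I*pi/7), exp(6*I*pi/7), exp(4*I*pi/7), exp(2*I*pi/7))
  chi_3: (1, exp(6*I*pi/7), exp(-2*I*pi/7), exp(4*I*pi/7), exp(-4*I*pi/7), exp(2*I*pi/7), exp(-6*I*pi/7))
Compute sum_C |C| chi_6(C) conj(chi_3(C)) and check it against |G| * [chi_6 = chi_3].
Sum = 0; so <chi_6, chi_3> = 0 (distinct irreducibles are orthogonal).

Reasoning: Compute term by term over conjugacy classes (|C| * chi_6(C) * conj(chi_3(C))):
  1*(1)*conj(1) + 1*(exp(-2*I*pi/7))*conj(exp(6*I*pi/7)) + 1*(exp(-4*I*pi/7))*conj(exp(-2*I*pi/7)) + 1*(exp(-6*I*pi/7))*conj(exp(4*I*pi/7)) + 1*(exp(6*I*pi/7))*conj(exp(-4*I*pi/7)) + 1*(exp(4*I*pi/7))*conj(exp(2*I*pi/7)) + 1*(exp(2*I*pi/7))*conj(exp(-6*I*pi/7))
  = (1) + (exp(6*I*pi/7)) + (exp(-2*I*pi/7)) + (exp(4*I*pi/7)) + (exp(-4*I*pi/7)) + (exp(2*I*pi/7)) + (exp(-6*I*pi/7))
  = 0.
(Exp terms are combined using exp(i*s)*conj(exp(i*t)) = exp(i*(s-t)), and sums of them are collapsed using the identity that for every m > 1 the m distinct m-th roots of unity sum to 0, e.g. 1 + exp(2*I*pi/3) + exp(-2*I*pi/3) = 0.)
Dividing by |G| = 7 gives 0/7 = 0, matching the row-orthogonality relation <chi_6, chi_3> = [chi_6 = chi_3].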